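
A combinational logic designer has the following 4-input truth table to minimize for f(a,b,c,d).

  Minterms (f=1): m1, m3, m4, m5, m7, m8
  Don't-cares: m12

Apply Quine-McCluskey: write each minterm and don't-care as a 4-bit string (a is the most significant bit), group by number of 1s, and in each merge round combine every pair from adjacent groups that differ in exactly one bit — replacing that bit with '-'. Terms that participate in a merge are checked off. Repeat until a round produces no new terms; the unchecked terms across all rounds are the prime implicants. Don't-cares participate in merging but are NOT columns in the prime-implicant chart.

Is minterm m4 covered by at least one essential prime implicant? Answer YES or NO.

NO

Round 0: 0001✓ 0011✓ 0100✓ 0101✓ 0111✓ 1000✓ 1100✓
Round 1: -100 0-01✓ 0-11✓ 00-1✓ 01-1✓ 010- 1-00
Round 2: 0--1
PIs = {-100, 0--1, 010-, 1-00}
Coverage chart:
  m1: 0--1 ←essential
  m3: 0--1 ←essential
  m4: -100,010-
  m5: 0--1,010-
  m7: 0--1 ←essential
  m8: 1-00 ←essential
Essential: 0--1, 1-00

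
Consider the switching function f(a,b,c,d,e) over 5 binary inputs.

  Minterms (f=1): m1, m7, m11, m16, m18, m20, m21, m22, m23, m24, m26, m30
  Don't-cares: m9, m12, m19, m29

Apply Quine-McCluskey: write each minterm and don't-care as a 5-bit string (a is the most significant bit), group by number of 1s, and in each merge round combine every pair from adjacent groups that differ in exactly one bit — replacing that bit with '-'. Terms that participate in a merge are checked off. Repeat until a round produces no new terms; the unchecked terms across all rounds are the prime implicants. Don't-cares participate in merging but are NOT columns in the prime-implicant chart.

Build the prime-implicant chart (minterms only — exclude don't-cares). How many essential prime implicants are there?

5

[col 0] 00001*, 00111*, 01001*, 01011*, 01100, 10000*, 10010*, 10011*, 10100*, 10101*, 10110*, 10111*, 11000*, 11010*, 11101*, 11110*
[col 1] -0111, 0-001, 010-1, 1-000*, 1-010*, 1-101, 1-110*, 10-00*, 10-10*, 10-11*, 100-0*, 1001-*, 101-0*, 101-1*, 1010-*, 1011-*, 11-10*, 110-0*
[col 2] 1--10, 1-0-0, 10--0, 10-1-, 101--
Prime implicants: -0111, 0-001, 010-1, 01100, 1--10, 1-0-0, 1-101, 10--0, 10-1-, 101--
PI chart (minterm → PIs covering it):
  1 | 0-001  (sole → essential)
  7 | -0111  (sole → essential)
  11 | 010-1  (sole → essential)
  16 | 1-0-0,10--0
  18 | 1--10,1-0-0,10--0,10-1-
  20 | 10--0,101--
  21 | 1-101,101--
  22 | 1--10,10--0,10-1-,101--
  23 | -0111,10-1-,101--
  24 | 1-0-0  (sole → essential)
  26 | 1--10,1-0-0
  30 | 1--10  (sole → essential)
Essential prime implicants: -0111, 0-001, 010-1, 1--10, 1-0-0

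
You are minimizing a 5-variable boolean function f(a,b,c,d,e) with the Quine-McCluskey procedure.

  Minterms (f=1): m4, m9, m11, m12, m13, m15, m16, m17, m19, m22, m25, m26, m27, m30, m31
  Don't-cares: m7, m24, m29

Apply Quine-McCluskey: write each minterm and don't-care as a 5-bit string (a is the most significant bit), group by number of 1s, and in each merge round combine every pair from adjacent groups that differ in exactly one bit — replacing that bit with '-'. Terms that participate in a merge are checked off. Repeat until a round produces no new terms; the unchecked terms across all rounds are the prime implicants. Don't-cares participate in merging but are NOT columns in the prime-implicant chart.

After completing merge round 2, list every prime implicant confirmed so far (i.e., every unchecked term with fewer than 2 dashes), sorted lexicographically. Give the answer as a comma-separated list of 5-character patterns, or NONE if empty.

size-2^0 implicants → 00100(✓)  00111(✓)  01001(✓)  01011(✓)  01100(✓)  01101(✓)  01111(✓)  10000(✓)  10001(✓)  10011(✓)  10110(✓)  11000(✓)  11001(✓)  11010(✓)  11011(✓)  11101(✓)  11110(✓)  11111(✓)
size-2^1 implicants → -1001(✓)  -1011(✓)  -1101(✓)  -1111(✓)  0-100  0-111  01-01(✓)  01-11(✓)  010-1(✓)  011-1(✓)  0110-  1-000(✓)  1-001(✓)  1-011(✓)  1-110  100-1(✓)  1000-(✓)  11-01(✓)  11-10(✓)  11-11(✓)  110-0(✓)  110-1(✓)  1100-(✓)  1101-(✓)  111-1(✓)  1111-(✓)
size-2^2 implicants → -1-01(✓)  -1-11(✓)  -10-1(✓)  -11-1(✓)  01--1(✓)  1-0-1  1-00-  11--1(✓)  11-1-  110--
size-2^3 implicants → -1--1
Unchecked terms (primes): -1--1, 0-100, 0-111, 0110-, 1-0-1, 1-00-, 1-110, 11-1-, 110--

0-100, 0-111, 0110-, 1-110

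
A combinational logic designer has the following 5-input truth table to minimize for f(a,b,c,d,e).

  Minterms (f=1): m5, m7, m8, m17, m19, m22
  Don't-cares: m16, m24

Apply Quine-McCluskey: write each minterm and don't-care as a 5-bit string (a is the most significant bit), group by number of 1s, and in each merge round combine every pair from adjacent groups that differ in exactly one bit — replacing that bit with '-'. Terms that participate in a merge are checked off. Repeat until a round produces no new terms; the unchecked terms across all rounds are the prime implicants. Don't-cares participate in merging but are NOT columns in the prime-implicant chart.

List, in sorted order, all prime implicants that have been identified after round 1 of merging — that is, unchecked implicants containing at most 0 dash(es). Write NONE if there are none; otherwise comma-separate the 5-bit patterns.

[col 0] 00101*, 00111*, 01000*, 10000*, 10001*, 10011*, 10110, 11000*
[col 1] -1000, 001-1, 1-000, 100-1, 1000-
Prime implicants: -1000, 001-1, 1-000, 100-1, 1000-, 10110

10110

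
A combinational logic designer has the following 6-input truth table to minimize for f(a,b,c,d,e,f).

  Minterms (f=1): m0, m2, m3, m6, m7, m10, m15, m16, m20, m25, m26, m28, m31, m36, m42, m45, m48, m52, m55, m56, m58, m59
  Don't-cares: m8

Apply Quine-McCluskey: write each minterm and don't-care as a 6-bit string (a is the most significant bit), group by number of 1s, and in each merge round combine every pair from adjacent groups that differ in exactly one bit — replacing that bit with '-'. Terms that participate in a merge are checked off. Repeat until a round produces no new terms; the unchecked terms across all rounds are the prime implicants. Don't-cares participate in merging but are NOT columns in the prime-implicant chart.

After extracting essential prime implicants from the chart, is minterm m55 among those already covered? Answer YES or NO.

Round 0: 000000✓ 000010✓ 000011✓ 000110✓ 000111✓ 001000✓ 001010✓ 001111✓ 010000✓ 010100✓ 011001 011010✓ 011100✓ 011111✓ 100100✓ 101010✓ 101101 110000✓ 110100✓ 110111 111000✓ 111010✓ 111011✓
Round 1: -01010✓ -10000✓ -10100✓ -11010✓ 0-0000 0-1010✓ 0-1111 00-000✓ 00-010✓ 00-111 000-10✓ 000-11✓ 0000-0✓ 00001-✓ 00011-✓ 0010-0✓ 01-100 010-00✓ 1-0100 1-1010✓ 11-000 110-00✓ 1110-0 11101-
Round 2: --1010 -10-00 00-0-0 000-1-
PIs = {--1010, -10-00, 0-0000, 0-1111, 00-0-0, 00-111, 000-1-, 01-100, 011001, 1-0100, 101101, 11-000, 110111, 1110-0, 11101-}
Coverage chart:
  m0: 0-0000,00-0-0
  m2: 00-0-0,000-1-
  m3: 000-1- ←essential
  m6: 000-1- ←essential
  m7: 00-111,000-1-
  m10: --1010,00-0-0
  m15: 0-1111,00-111
  m16: -10-00,0-0000
  m20: -10-00,01-100
  m25: 011001 ←essential
  m26: --1010 ←essential
  m28: 01-100 ←essential
  m31: 0-1111 ←essential
  m36: 1-0100 ←essential
  m42: --1010 ←essential
  m45: 101101 ←essential
  m48: -10-00,11-000
  m52: -10-00,1-0100
  m55: 110111 ←essential
  m56: 11-000,1110-0
  m58: --1010,1110-0,11101-
  m59: 11101- ←essential
Essential: --1010, 0-1111, 000-1-, 01-100, 011001, 1-0100, 101101, 110111, 11101-

YES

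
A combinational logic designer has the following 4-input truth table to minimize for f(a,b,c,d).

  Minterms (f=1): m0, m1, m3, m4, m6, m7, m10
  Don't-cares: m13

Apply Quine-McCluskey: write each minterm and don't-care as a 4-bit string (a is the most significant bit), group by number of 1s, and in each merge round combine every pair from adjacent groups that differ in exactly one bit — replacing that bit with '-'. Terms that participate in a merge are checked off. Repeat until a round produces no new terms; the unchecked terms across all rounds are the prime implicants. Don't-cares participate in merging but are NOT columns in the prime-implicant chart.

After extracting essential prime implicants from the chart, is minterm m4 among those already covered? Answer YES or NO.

Round 0: 0000✓ 0001✓ 0011✓ 0100✓ 0110✓ 0111✓ 1010 1101
Round 1: 0-00 0-11 00-1 000- 01-0 011-
PIs = {0-00, 0-11, 00-1, 000-, 01-0, 011-, 1010, 1101}
Coverage chart:
  m0: 0-00,000-
  m1: 00-1,000-
  m3: 0-11,00-1
  m4: 0-00,01-0
  m6: 01-0,011-
  m7: 0-11,011-
  m10: 1010 ←essential
Essential: 1010

NO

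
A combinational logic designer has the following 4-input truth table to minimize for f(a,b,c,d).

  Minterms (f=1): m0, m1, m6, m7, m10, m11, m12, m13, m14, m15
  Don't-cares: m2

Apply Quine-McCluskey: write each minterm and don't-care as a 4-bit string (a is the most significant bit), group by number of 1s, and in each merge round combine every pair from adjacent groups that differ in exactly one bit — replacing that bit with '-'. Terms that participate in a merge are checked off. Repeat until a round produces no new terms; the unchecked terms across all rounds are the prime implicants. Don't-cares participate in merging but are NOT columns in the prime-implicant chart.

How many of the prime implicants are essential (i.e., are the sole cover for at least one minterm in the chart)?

Round 0: 0000✓ 0001✓ 0010✓ 0110✓ 0111✓ 1010✓ 1011✓ 1100✓ 1101✓ 1110✓ 1111✓
Round 1: -010✓ -110✓ -111✓ 0-10✓ 00-0 000- 011-✓ 1-10✓ 1-11✓ 101-✓ 11-0✓ 11-1✓ 110-✓ 111-✓
Round 2: --10 -11- 1-1- 11--
PIs = {--10, -11-, 00-0, 000-, 1-1-, 11--}
Coverage chart:
  m0: 00-0,000-
  m1: 000- ←essential
  m6: --10,-11-
  m7: -11- ←essential
  m10: --10,1-1-
  m11: 1-1- ←essential
  m12: 11-- ←essential
  m13: 11-- ←essential
  m14: --10,-11-,1-1-,11--
  m15: -11-,1-1-,11--
Essential: -11-, 000-, 1-1-, 11--

4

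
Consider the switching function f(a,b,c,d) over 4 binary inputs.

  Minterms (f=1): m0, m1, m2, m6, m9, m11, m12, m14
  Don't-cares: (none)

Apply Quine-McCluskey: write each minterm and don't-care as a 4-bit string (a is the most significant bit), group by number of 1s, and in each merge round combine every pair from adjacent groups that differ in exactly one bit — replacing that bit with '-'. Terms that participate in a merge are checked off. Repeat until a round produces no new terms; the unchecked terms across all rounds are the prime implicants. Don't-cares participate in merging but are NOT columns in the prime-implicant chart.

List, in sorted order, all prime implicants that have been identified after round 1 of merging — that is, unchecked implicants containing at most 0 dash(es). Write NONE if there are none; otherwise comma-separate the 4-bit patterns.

NONE

Round 0: 0000✓ 0001✓ 0010✓ 0110✓ 1001✓ 1011✓ 1100✓ 1110✓
Round 1: -001 -110 0-10 00-0 000- 10-1 11-0
PIs = {-001, -110, 0-10, 00-0, 000-, 10-1, 11-0}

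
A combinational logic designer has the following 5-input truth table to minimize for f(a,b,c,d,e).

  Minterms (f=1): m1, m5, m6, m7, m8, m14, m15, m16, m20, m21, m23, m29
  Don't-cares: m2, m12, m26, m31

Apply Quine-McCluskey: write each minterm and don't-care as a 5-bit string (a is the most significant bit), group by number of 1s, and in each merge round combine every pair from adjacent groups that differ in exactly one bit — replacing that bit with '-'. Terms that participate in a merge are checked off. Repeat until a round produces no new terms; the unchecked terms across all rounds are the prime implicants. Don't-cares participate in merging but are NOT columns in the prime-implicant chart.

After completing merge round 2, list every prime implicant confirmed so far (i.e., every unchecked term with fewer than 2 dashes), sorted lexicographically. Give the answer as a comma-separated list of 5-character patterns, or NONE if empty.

size-2^0 implicants → 00001(✓)  00010(✓)  00101(✓)  00110(✓)  00111(✓)  01000(✓)  01100(✓)  01110(✓)  01111(✓)  10000(✓)  10100(✓)  10101(✓)  10111(✓)  11010  11101(✓)  11111(✓)
size-2^1 implicants → -0101(✓)  -0111(✓)  -1111(✓)  0-110(✓)  0-111(✓)  00-01  00-10  001-1(✓)  0011-(✓)  01-00  011-0  0111-(✓)  1-101(✓)  1-111(✓)  10-00  101-1(✓)  1010-  111-1(✓)
size-2^2 implicants → --111  -01-1  0-11-  1-1-1
Unchecked terms (primes): --111, -01-1, 0-11-, 00-01, 00-10, 01-00, 011-0, 1-1-1, 10-00, 1010-, 11010

00-01, 00-10, 01-00, 011-0, 10-00, 1010-, 11010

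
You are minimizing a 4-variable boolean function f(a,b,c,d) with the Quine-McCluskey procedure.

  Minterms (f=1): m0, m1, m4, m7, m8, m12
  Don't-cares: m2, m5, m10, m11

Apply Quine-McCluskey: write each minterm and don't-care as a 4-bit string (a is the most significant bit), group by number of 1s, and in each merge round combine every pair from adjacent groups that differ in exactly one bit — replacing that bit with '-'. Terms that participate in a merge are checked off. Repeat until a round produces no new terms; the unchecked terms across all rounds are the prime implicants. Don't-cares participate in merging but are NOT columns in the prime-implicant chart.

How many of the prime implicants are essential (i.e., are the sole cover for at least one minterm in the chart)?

3

[col 0] 0000*, 0001*, 0010*, 0100*, 0101*, 0111*, 1000*, 1010*, 1011*, 1100*
[col 1] -000*, -010*, -100*, 0-00*, 0-01*, 00-0*, 000-*, 01-1, 010-*, 1-00*, 10-0*, 101-
[col 2] --00, -0-0, 0-0-
Prime implicants: --00, -0-0, 0-0-, 01-1, 101-
PI chart (minterm → PIs covering it):
  0 | --00,-0-0,0-0-
  1 | 0-0-  (sole → essential)
  4 | --00,0-0-
  7 | 01-1  (sole → essential)
  8 | --00,-0-0
  12 | --00  (sole → essential)
Essential prime implicants: --00, 0-0-, 01-1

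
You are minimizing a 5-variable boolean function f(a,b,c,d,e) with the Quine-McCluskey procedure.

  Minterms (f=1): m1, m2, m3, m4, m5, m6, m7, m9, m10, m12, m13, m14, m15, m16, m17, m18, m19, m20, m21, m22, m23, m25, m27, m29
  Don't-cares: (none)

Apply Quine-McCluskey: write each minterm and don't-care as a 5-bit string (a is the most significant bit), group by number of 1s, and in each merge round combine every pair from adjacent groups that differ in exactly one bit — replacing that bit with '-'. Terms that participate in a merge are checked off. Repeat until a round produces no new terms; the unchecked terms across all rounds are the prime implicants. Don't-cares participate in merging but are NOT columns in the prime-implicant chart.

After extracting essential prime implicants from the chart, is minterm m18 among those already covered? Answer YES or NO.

YES

size-2^0 implicants → 00001(✓)  00010(✓)  00011(✓)  00100(✓)  00101(✓)  00110(✓)  00111(✓)  01001(✓)  01010(✓)  01100(✓)  01101(✓)  01110(✓)  01111(✓)  10000(✓)  10001(✓)  10010(✓)  10011(✓)  10100(✓)  10101(✓)  10110(✓)  10111(✓)  11001(✓)  11011(✓)  11101(✓)
size-2^1 implicants → -0001(✓)  -0010(✓)  -0011(✓)  -0100(✓)  -0101(✓)  -0110(✓)  -0111(✓)  -1001(✓)  -1101(✓)  0-001(✓)  0-010(✓)  0-100(✓)  0-101(✓)  0-110(✓)  0-111(✓)  00-01(✓)  00-10(✓)  00-11(✓)  000-1(✓)  0001-(✓)  001-0(✓)  001-1(✓)  0010-(✓)  0011-(✓)  01-01(✓)  01-10(✓)  011-0(✓)  011-1(✓)  0110-(✓)  0111-(✓)  1-001(✓)  1-011(✓)  1-101(✓)  10-00(✓)  10-01(✓)  10-10(✓)  10-11(✓)  100-0(✓)  100-1(✓)  1000-(✓)  1001-(✓)  101-0(✓)  101-1(✓)  1010-(✓)  1011-(✓)  11-01(✓)  110-1(✓)
size-2^2 implicants → --001(✓)  --101(✓)  -0-01(✓)  -0-10(✓)  -0-11(✓)  -00-1(✓)  -001-(✓)  -01-0(✓)  -01-1(✓)  -010-(✓)  -011-(✓)  -1-01(✓)  0--01(✓)  0--10  0-1-0(✓)  0-1-1(✓)  0-10-(✓)  0-11-(✓)  00--1(✓)  00-1-(✓)  001--(✓)  011--(✓)  1--01(✓)  1-0-1  10--0(✓)  10--1(✓)  10-0-(✓)  10-1-(✓)  100--(✓)  101--(✓)
size-2^3 implicants → ---01  -0--1  -0-1-  -01--  0-1--  10---
Unchecked terms (primes): ---01, -0--1, -0-1-, -01--, 0--10, 0-1--, 1-0-1, 10---
Minterm coverage:
  m1 ⊆ ---01,-0--1
  m2 ⊆ -0-1-,0--10
  m3 ⊆ -0--1,-0-1-
  m4 ⊆ -01--,0-1--
  m5 ⊆ ---01,-0--1,-01--,0-1--
  m6 ⊆ -0-1-,-01--,0--10,0-1--
  m7 ⊆ -0--1,-0-1-,-01--,0-1--
  m9 ⊆ ---01 [E]
  m10 ⊆ 0--10 [E]
  m12 ⊆ 0-1-- [E]
  m13 ⊆ ---01,0-1--
  m14 ⊆ 0--10,0-1--
  m15 ⊆ 0-1-- [E]
  m16 ⊆ 10--- [E]
  m17 ⊆ ---01,-0--1,1-0-1,10---
  m18 ⊆ -0-1-,10---
  m19 ⊆ -0--1,-0-1-,1-0-1,10---
  m20 ⊆ -01--,10---
  m21 ⊆ ---01,-0--1,-01--,10---
  m22 ⊆ -0-1-,-01--,10---
  m23 ⊆ -0--1,-0-1-,-01--,10---
  m25 ⊆ ---01,1-0-1
  m27 ⊆ 1-0-1 [E]
  m29 ⊆ ---01 [E]
E = {---01, 0--10, 0-1--, 1-0-1, 10---}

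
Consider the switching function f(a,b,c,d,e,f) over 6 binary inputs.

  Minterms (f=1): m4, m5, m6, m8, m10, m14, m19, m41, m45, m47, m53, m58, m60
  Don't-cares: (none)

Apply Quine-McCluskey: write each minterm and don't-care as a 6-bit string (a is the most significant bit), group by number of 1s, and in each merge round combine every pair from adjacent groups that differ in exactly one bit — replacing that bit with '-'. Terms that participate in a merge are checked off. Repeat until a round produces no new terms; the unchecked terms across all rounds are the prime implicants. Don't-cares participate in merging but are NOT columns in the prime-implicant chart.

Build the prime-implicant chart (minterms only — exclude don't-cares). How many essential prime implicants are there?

8

size-2^0 implicants → 000100(✓)  000101(✓)  000110(✓)  001000(✓)  001010(✓)  001110(✓)  010011  101001(✓)  101101(✓)  101111(✓)  110101  111010  111100
size-2^1 implicants → 00-110  0001-0  00010-  001-10  0010-0  101-01  1011-1
Unchecked terms (primes): 00-110, 0001-0, 00010-, 001-10, 0010-0, 010011, 101-01, 1011-1, 110101, 111010, 111100
Minterm coverage:
  m4 ⊆ 0001-0,00010-
  m5 ⊆ 00010- [E]
  m6 ⊆ 00-110,0001-0
  m8 ⊆ 0010-0 [E]
  m10 ⊆ 001-10,0010-0
  m14 ⊆ 00-110,001-10
  m19 ⊆ 010011 [E]
  m41 ⊆ 101-01 [E]
  m45 ⊆ 101-01,1011-1
  m47 ⊆ 1011-1 [E]
  m53 ⊆ 110101 [E]
  m58 ⊆ 111010 [E]
  m60 ⊆ 111100 [E]
E = {00010-, 0010-0, 010011, 101-01, 1011-1, 110101, 111010, 111100}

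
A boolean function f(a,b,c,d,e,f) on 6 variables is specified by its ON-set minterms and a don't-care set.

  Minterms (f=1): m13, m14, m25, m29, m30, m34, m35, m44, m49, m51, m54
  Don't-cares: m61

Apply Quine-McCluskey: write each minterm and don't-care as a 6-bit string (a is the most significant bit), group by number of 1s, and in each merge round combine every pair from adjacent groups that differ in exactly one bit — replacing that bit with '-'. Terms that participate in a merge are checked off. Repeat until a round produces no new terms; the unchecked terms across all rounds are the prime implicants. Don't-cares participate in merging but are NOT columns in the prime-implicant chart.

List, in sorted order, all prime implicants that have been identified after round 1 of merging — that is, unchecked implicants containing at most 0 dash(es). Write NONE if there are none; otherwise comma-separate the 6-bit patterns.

101100, 110110

size-2^0 implicants → 001101(✓)  001110(✓)  011001(✓)  011101(✓)  011110(✓)  100010(✓)  100011(✓)  101100  110001(✓)  110011(✓)  110110  111101(✓)
size-2^1 implicants → -11101  0-1101  0-1110  011-01  1-0011  10001-  1100-1
Unchecked terms (primes): -11101, 0-1101, 0-1110, 011-01, 1-0011, 10001-, 101100, 1100-1, 110110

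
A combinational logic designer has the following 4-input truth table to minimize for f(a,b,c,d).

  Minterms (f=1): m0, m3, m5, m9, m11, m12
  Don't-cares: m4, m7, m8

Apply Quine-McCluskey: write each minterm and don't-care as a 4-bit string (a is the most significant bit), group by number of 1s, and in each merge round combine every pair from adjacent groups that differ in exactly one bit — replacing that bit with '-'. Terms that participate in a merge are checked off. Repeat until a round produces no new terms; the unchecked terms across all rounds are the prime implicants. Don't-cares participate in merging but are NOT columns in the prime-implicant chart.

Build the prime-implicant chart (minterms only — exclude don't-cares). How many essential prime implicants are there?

[col 0] 0000*, 0011*, 0100*, 0101*, 0111*, 1000*, 1001*, 1011*, 1100*
[col 1] -000*, -011, -100*, 0-00*, 0-11, 01-1, 010-, 1-00*, 10-1, 100-
[col 2] --00
Prime implicants: --00, -011, 0-11, 01-1, 010-, 10-1, 100-
PI chart (minterm → PIs covering it):
  0 | --00  (sole → essential)
  3 | -011,0-11
  5 | 01-1,010-
  9 | 10-1,100-
  11 | -011,10-1
  12 | --00  (sole → essential)
Essential prime implicants: --00

1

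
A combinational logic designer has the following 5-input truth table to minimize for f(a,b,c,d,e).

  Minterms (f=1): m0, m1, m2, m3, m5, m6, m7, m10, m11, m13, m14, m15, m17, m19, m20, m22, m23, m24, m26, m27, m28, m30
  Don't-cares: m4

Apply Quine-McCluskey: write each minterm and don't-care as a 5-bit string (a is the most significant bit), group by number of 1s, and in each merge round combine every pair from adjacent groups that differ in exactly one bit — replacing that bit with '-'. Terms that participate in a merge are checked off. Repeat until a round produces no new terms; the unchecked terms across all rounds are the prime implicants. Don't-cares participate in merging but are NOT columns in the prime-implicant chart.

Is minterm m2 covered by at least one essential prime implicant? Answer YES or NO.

[col 0] 00000*, 00001*, 00010*, 00011*, 00100*, 00101*, 00110*, 00111*, 01010*, 01011*, 01101*, 01110*, 01111*, 10001*, 10011*, 10100*, 10110*, 10111*, 11000*, 11010*, 11011*, 11100*, 11110*
[col 1] -0001*, -0011*, -0100*, -0110*, -0111*, -1010*, -1011*, -1110*, 0-010*, 0-011*, 0-101*, 0-110*, 0-111*, 00-00*, 00-01*, 00-10*, 00-11*, 000-0*, 000-1*, 0000-*, 0001-*, 001-0*, 001-1*, 0010-*, 0011-*, 01-10*, 01-11*, 0101-*, 011-1*, 0111-*, 1-011*, 1-100*, 1-110*, 10-11*, 100-1*, 101-0*, 1011-*, 11-00*, 11-10*, 110-0*, 1101-*, 111-0*
[col 2] --011, --110, -0-11, -00-1, -01-0, -011-, -1-10, -101-, 0--10*, 0--11*, 0-01-*, 0-1-1, 0-11-*, 00--0*, 00--1*, 00-0-*, 00-1-*, 000--*, 001--*, 01-1-*, 1-1-0, 11--0
[col 3] 0--1-, 00---
Prime implicants: --011, --110, -0-11, -00-1, -01-0, -011-, -1-10, -101-, 0--1-, 0-1-1, 00---, 1-1-0, 11--0
PI chart (minterm → PIs covering it):
  0 | 00---  (sole → essential)
  1 | -00-1,00---
  2 | 0--1-,00---
  3 | --011,-0-11,-00-1,0--1-,00---
  5 | 0-1-1,00---
  6 | --110,-01-0,-011-,0--1-,00---
  7 | -0-11,-011-,0--1-,0-1-1,00---
  10 | -1-10,-101-,0--1-
  11 | --011,-101-,0--1-
  13 | 0-1-1  (sole → essential)
  14 | --110,-1-10,0--1-
  15 | 0--1-,0-1-1
  17 | -00-1  (sole → essential)
  19 | --011,-0-11,-00-1
  20 | -01-0,1-1-0
  22 | --110,-01-0,-011-,1-1-0
  23 | -0-11,-011-
  24 | 11--0  (sole → essential)
  26 | -1-10,-101-,11--0
  27 | --011,-101-
  28 | 1-1-0,11--0
  30 | --110,-1-10,1-1-0,11--0
Essential prime implicants: -00-1, 0-1-1, 00---, 11--0

YES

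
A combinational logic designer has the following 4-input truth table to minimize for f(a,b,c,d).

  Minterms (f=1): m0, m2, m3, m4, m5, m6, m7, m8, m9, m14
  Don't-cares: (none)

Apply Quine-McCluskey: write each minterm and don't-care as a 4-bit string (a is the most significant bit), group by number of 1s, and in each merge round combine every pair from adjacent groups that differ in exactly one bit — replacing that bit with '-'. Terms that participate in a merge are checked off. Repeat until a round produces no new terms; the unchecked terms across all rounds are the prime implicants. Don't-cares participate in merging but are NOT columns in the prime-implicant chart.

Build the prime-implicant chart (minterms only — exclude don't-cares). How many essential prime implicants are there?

[col 0] 0000*, 0010*, 0011*, 0100*, 0101*, 0110*, 0111*, 1000*, 1001*, 1110*
[col 1] -000, -110, 0-00*, 0-10*, 0-11*, 00-0*, 001-*, 01-0*, 01-1*, 010-*, 011-*, 100-
[col 2] 0--0, 0-1-, 01--
Prime implicants: -000, -110, 0--0, 0-1-, 01--, 100-
PI chart (minterm → PIs covering it):
  0 | -000,0--0
  2 | 0--0,0-1-
  3 | 0-1-  (sole → essential)
  4 | 0--0,01--
  5 | 01--  (sole → essential)
  6 | -110,0--0,0-1-,01--
  7 | 0-1-,01--
  8 | -000,100-
  9 | 100-  (sole → essential)
  14 | -110  (sole → essential)
Essential prime implicants: -110, 0-1-, 01--, 100-

4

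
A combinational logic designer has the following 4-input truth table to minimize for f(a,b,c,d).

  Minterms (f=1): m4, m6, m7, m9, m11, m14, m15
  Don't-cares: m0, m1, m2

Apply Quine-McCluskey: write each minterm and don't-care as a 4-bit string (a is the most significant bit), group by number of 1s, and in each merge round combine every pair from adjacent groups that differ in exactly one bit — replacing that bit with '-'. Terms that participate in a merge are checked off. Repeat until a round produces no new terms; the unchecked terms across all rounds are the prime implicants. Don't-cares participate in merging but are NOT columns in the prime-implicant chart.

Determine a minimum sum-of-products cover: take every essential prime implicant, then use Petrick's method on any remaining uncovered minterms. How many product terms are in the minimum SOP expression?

size-2^0 implicants → 0000(✓)  0001(✓)  0010(✓)  0100(✓)  0110(✓)  0111(✓)  1001(✓)  1011(✓)  1110(✓)  1111(✓)
size-2^1 implicants → -001  -110(✓)  -111(✓)  0-00(✓)  0-10(✓)  00-0(✓)  000-  01-0(✓)  011-(✓)  1-11  10-1  111-(✓)
size-2^2 implicants → -11-  0--0
Unchecked terms (primes): -001, -11-, 0--0, 000-, 1-11, 10-1
Minterm coverage:
  m4 ⊆ 0--0 [E]
  m6 ⊆ -11-,0--0
  m7 ⊆ -11- [E]
  m9 ⊆ -001,10-1
  m11 ⊆ 1-11,10-1
  m14 ⊆ -11- [E]
  m15 ⊆ -11-,1-11
E = {-11-, 0--0}
Petrick residual → 10-1
Cover = bc + a'd' + ab'd  |cover|=3

3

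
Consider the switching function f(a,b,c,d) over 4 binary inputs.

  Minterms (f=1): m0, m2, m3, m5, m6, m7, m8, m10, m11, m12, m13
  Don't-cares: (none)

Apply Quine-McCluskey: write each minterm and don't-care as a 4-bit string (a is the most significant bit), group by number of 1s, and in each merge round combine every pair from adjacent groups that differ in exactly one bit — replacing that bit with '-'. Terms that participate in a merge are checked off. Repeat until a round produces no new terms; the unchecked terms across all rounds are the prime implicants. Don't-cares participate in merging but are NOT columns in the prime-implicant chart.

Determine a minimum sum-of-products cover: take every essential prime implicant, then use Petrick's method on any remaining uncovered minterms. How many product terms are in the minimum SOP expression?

5

[col 0] 0000*, 0010*, 0011*, 0101*, 0110*, 0111*, 1000*, 1010*, 1011*, 1100*, 1101*
[col 1] -000*, -010*, -011*, -101, 0-10*, 0-11*, 00-0*, 001-*, 01-1, 011-*, 1-00, 10-0*, 101-*, 110-
[col 2] -0-0, -01-, 0-1-
Prime implicants: -0-0, -01-, -101, 0-1-, 01-1, 1-00, 110-
PI chart (minterm → PIs covering it):
  0 | -0-0  (sole → essential)
  2 | -0-0,-01-,0-1-
  3 | -01-,0-1-
  5 | -101,01-1
  6 | 0-1-  (sole → essential)
  7 | 0-1-,01-1
  8 | -0-0,1-00
  10 | -0-0,-01-
  11 | -01-  (sole → essential)
  12 | 1-00,110-
  13 | -101,110-
Essential prime implicants: -0-0, -01-, 0-1-
Petrick residual → -101, 1-00
Minimum SOP uses 5 PIs: b'd' + b'c + bc'd + a'c + ac'd'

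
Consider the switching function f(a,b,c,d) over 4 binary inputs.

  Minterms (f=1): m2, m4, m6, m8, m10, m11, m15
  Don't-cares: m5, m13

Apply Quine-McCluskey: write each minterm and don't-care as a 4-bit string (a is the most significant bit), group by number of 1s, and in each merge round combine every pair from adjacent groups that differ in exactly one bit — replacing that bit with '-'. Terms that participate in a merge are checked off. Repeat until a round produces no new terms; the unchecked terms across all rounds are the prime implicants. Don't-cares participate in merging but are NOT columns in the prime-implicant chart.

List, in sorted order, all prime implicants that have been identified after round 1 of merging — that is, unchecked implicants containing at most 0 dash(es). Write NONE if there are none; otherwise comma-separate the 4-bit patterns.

Round 0: 0010✓ 0100✓ 0101✓ 0110✓ 1000✓ 1010✓ 1011✓ 1101✓ 1111✓
Round 1: -010 -101 0-10 01-0 010- 1-11 10-0 101- 11-1
PIs = {-010, -101, 0-10, 01-0, 010-, 1-11, 10-0, 101-, 11-1}

NONE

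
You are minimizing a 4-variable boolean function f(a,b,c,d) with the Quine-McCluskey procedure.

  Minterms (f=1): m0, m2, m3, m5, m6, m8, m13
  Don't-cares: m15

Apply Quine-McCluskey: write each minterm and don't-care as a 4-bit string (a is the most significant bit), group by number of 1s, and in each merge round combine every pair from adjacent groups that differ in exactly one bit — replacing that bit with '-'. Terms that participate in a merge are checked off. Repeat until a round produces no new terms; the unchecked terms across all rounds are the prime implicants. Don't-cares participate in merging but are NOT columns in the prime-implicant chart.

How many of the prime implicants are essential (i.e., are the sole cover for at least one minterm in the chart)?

4

[col 0] 0000*, 0010*, 0011*, 0101*, 0110*, 1000*, 1101*, 1111*
[col 1] -000, -101, 0-10, 00-0, 001-, 11-1
Prime implicants: -000, -101, 0-10, 00-0, 001-, 11-1
PI chart (minterm → PIs covering it):
  0 | -000,00-0
  2 | 0-10,00-0,001-
  3 | 001-  (sole → essential)
  5 | -101  (sole → essential)
  6 | 0-10  (sole → essential)
  8 | -000  (sole → essential)
  13 | -101,11-1
Essential prime implicants: -000, -101, 0-10, 001-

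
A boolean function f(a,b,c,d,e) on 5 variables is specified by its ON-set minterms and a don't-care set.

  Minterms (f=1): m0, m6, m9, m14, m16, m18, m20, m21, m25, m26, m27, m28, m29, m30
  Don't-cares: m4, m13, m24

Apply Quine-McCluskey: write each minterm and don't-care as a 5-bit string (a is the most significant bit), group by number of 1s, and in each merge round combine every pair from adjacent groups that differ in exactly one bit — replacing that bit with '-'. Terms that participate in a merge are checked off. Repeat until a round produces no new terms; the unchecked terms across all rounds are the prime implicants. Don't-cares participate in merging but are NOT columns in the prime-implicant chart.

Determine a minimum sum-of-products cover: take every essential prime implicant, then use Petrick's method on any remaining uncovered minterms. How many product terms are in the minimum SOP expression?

[col 0] 00000*, 00100*, 00110*, 01001*, 01101*, 01110*, 10000*, 10010*, 10100*, 10101*, 11000*, 11001*, 11010*, 11011*, 11100*, 11101*, 11110*
[col 1] -0000*, -0100*, -1001*, -1101*, -1110, 0-110, 00-00*, 001-0, 01-01*, 1-000*, 1-010*, 1-100*, 1-101*, 10-00*, 100-0*, 1010-*, 11-00*, 11-01*, 11-10*, 110-0*, 110-1*, 1100-*, 1101-*, 111-0*, 1110-*
[col 2] -0-00, -1-01, 1--00, 1-0-0, 1-10-, 11--0, 11-0-, 110--
Prime implicants: -0-00, -1-01, -1110, 0-110, 001-0, 1--00, 1-0-0, 1-10-, 11--0, 11-0-, 110--
PI chart (minterm → PIs covering it):
  0 | -0-00  (sole → essential)
  6 | 0-110,001-0
  9 | -1-01  (sole → essential)
  14 | -1110,0-110
  16 | -0-00,1--00,1-0-0
  18 | 1-0-0  (sole → essential)
  20 | -0-00,1--00,1-10-
  21 | 1-10-  (sole → essential)
  25 | -1-01,11-0-,110--
  26 | 1-0-0,11--0,110--
  27 | 110--  (sole → essential)
  28 | 1--00,1-10-,11--0,11-0-
  29 | -1-01,1-10-,11-0-
  30 | -1110,11--0
Essential prime implicants: -0-00, -1-01, 1-0-0, 1-10-, 110--
Petrick residual → -1110, 0-110
Minimum SOP uses 7 PIs: b'd'e' + bd'e + bcde' + a'cde' + ac'e' + acd' + abc'

7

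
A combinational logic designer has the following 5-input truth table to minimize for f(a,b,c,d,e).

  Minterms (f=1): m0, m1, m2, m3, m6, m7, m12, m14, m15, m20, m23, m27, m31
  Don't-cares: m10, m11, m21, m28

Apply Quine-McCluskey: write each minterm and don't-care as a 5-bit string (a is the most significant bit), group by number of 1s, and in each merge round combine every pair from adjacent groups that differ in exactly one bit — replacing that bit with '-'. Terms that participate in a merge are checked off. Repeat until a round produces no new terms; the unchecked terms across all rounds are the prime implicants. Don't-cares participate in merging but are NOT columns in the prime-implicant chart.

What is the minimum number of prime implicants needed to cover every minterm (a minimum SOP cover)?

6

Round 0: 00000✓ 00001✓ 00010✓ 00011✓ 00110✓ 00111✓ 01010✓ 01011✓ 01100✓ 01110✓ 01111✓ 10100✓ 10101✓ 10111✓ 11011✓ 11100✓ 11111✓
Round 1: -0111✓ -1011✓ -1100 -1111✓ 0-010✓ 0-011✓ 0-110✓ 0-111✓ 00-10✓ 00-11✓ 000-0✓ 000-1✓ 0000-✓ 0001-✓ 0011-✓ 01-10✓ 01-11✓ 0101-✓ 011-0 0111-✓ 1-100 1-111✓ 101-1 1010- 11-11✓
Round 2: --111 -1-11 0--10✓ 0--11✓ 0-01-✓ 0-11-✓ 00-1-✓ 000-- 01-1-✓
Round 3: 0--1-
PIs = {--111, -1-11, -1100, 0--1-, 000--, 011-0, 1-100, 101-1, 1010-}
Coverage chart:
  m0: 000-- ←essential
  m1: 000-- ←essential
  m2: 0--1-,000--
  m3: 0--1-,000--
  m6: 0--1- ←essential
  m7: --111,0--1-
  m12: -1100,011-0
  m14: 0--1-,011-0
  m15: --111,-1-11,0--1-
  m20: 1-100,1010-
  m23: --111,101-1
  m27: -1-11 ←essential
  m31: --111,-1-11
Essential: -1-11, 0--1-, 000--
Petrick residual → --111, -1100, 1-100
Min cover (6 terms): cde + bde + bcd'e' + a'd + a'b'c' + acd'e'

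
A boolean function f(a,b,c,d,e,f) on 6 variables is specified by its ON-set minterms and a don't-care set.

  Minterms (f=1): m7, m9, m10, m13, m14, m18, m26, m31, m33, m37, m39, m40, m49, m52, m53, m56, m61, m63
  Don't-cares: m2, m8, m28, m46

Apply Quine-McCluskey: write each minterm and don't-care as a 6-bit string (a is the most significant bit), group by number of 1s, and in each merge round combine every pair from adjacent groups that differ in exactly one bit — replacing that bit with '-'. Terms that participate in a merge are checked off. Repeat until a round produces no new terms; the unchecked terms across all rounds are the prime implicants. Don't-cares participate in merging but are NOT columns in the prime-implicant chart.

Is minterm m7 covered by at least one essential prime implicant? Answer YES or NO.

YES

size-2^0 implicants → 000010(✓)  000111(✓)  001000(✓)  001001(✓)  001010(✓)  001101(✓)  001110(✓)  010010(✓)  011010(✓)  011100  011111(✓)  100001(✓)  100101(✓)  100111(✓)  101000(✓)  101110(✓)  110001(✓)  110100(✓)  110101(✓)  111000(✓)  111101(✓)  111111(✓)
size-2^1 implicants → -00111  -01000  -01110  -11111  0-0010(✓)  0-1010(✓)  00-010(✓)  001-01  001-10  0010-0  00100-  01-010(✓)  1-0001(✓)  1-0101(✓)  1-1000  100-01(✓)  1001-1  11-101  110-01(✓)  11010-  1111-1
size-2^2 implicants → 0--010  1-0-01
Unchecked terms (primes): -00111, -01000, -01110, -11111, 0--010, 001-01, 001-10, 0010-0, 00100-, 011100, 1-0-01, 1-1000, 1001-1, 11-101, 11010-, 1111-1
Minterm coverage:
  m7 ⊆ -00111 [E]
  m9 ⊆ 001-01,00100-
  m10 ⊆ 0--010,001-10,0010-0
  m13 ⊆ 001-01 [E]
  m14 ⊆ -01110,001-10
  m18 ⊆ 0--010 [E]
  m26 ⊆ 0--010 [E]
  m31 ⊆ -11111 [E]
  m33 ⊆ 1-0-01 [E]
  m37 ⊆ 1-0-01,1001-1
  m39 ⊆ -00111,1001-1
  m40 ⊆ -01000,1-1000
  m49 ⊆ 1-0-01 [E]
  m52 ⊆ 11010- [E]
  m53 ⊆ 1-0-01,11-101,11010-
  m56 ⊆ 1-1000 [E]
  m61 ⊆ 11-101,1111-1
  m63 ⊆ -11111,1111-1
E = {-00111, -11111, 0--010, 001-01, 1-0-01, 1-1000, 11010-}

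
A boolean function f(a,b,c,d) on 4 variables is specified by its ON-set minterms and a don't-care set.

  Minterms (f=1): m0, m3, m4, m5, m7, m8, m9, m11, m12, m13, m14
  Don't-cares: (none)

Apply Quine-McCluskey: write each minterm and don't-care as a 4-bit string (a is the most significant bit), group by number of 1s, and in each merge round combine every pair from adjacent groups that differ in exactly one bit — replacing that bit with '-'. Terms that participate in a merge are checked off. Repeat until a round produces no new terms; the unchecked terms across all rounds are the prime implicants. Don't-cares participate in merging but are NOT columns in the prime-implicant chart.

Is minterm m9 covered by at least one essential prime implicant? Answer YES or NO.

Round 0: 0000✓ 0011✓ 0100✓ 0101✓ 0111✓ 1000✓ 1001✓ 1011✓ 1100✓ 1101✓ 1110✓
Round 1: -000✓ -011 -100✓ -101✓ 0-00✓ 0-11 01-1 010-✓ 1-00✓ 1-01✓ 10-1 100-✓ 11-0 110-✓
Round 2: --00 -10- 1-0-
PIs = {--00, -011, -10-, 0-11, 01-1, 1-0-, 10-1, 11-0}
Coverage chart:
  m0: --00 ←essential
  m3: -011,0-11
  m4: --00,-10-
  m5: -10-,01-1
  m7: 0-11,01-1
  m8: --00,1-0-
  m9: 1-0-,10-1
  m11: -011,10-1
  m12: --00,-10-,1-0-,11-0
  m13: -10-,1-0-
  m14: 11-0 ←essential
Essential: --00, 11-0

NO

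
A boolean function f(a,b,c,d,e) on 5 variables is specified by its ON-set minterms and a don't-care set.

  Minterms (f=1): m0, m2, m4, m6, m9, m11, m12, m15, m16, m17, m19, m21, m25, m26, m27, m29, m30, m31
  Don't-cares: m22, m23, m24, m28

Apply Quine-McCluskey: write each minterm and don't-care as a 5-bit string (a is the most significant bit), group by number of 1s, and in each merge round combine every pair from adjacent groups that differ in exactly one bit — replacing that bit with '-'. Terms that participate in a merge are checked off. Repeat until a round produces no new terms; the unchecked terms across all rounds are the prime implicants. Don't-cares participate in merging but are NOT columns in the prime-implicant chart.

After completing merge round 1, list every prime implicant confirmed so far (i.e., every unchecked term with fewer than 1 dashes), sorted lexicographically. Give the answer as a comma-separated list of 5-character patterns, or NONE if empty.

NONE

[col 0] 00000*, 00010*, 00100*, 00110*, 01001*, 01011*, 01100*, 01111*, 10000*, 10001*, 10011*, 10101*, 10110*, 10111*, 11000*, 11001*, 11010*, 11011*, 11100*, 11101*, 11110*, 11111*
[col 1] -0000, -0110, -1001*, -1011*, -1100, -1111*, 0-100, 00-00*, 00-10*, 000-0*, 001-0*, 01-11*, 010-1*, 1-000*, 1-001*, 1-011*, 1-101*, 1-110*, 1-111*, 10-01*, 10-11*, 100-1*, 1000-*, 101-1*, 1011-*, 11-00*, 11-01*, 11-10*, 11-11*, 110-0*, 110-1*, 1100-*, 1101-*, 111-0*, 111-1*, 1110-*, 1111-*
[col 2] -1-11, -10-1, 00--0, 1--01*, 1--11*, 1-0-1*, 1-00-, 1-1-1*, 1-11-, 10--1*, 11--0*, 11--1*, 11-0-*, 11-1-*, 110--*, 111--*
[col 3] 1---1, 11---
Prime implicants: -0000, -0110, -1-11, -10-1, -1100, 0-100, 00--0, 1---1, 1-00-, 1-11-, 11---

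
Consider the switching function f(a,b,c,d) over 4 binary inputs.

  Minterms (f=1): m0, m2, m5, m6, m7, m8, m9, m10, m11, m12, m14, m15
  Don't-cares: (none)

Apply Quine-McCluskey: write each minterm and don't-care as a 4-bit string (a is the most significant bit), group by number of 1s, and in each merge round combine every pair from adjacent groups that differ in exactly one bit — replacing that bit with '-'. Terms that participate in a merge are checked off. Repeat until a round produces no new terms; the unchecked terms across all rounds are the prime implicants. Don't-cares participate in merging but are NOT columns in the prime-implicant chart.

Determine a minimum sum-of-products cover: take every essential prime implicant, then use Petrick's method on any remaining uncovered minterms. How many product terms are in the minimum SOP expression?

[col 0] 0000*, 0010*, 0101*, 0110*, 0111*, 1000*, 1001*, 1010*, 1011*, 1100*, 1110*, 1111*
[col 1] -000*, -010*, -110*, -111*, 0-10*, 00-0*, 01-1, 011-*, 1-00*, 1-10*, 1-11*, 10-0*, 10-1*, 100-*, 101-*, 11-0*, 111-*
[col 2] --10, -0-0, -11-, 1--0, 1-1-, 10--
Prime implicants: --10, -0-0, -11-, 01-1, 1--0, 1-1-, 10--
PI chart (minterm → PIs covering it):
  0 | -0-0  (sole → essential)
  2 | --10,-0-0
  5 | 01-1  (sole → essential)
  6 | --10,-11-
  7 | -11-,01-1
  8 | -0-0,1--0,10--
  9 | 10--  (sole → essential)
  10 | --10,-0-0,1--0,1-1-,10--
  11 | 1-1-,10--
  12 | 1--0  (sole → essential)
  14 | --10,-11-,1--0,1-1-
  15 | -11-,1-1-
Essential prime implicants: -0-0, 01-1, 1--0, 10--
Petrick residual → -11-
Minimum SOP uses 5 PIs: b'd' + bc + a'bd + ad' + ab'

5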